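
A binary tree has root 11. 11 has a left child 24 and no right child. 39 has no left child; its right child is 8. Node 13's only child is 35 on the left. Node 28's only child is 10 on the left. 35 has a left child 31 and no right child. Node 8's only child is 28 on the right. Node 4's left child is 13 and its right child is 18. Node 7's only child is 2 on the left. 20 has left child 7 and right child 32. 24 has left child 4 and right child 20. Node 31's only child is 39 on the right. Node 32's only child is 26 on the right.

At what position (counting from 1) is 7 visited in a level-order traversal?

Level-order visits nodes level by level from the root, left to right within each level.
Level 0: 11
Level 1: 24
Level 2: 4, 20
Level 3: 13, 18, 7, 32
Level 4: 35, 2, 26
Level 5: 31
Level 6: 39
Level 7: 8
Level 8: 28
Level 9: 10
Full level-order sequence: 11, 24, 4, 20, 13, 18, 7, 32, 35, 2, 26, 31, 39, 8, 28, 10.

7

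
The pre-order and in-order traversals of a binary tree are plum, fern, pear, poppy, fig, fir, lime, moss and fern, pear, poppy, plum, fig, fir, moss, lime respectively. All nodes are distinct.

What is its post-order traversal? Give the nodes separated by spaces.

The first element of pre-order is the root; it splits in-order into left and right subtrees.
Root plum: left subtree has 3 nodes {fern, pear, poppy}, right has 4 {fig, fir, moss, lime}.
  Root fern: left subtree has 0 nodes { }, right has 2 {pear, poppy}.
    Root pear: left subtree has 0 nodes { }, right has 1 {poppy}.
  Root fig: left subtree has 0 nodes { }, right has 3 {fir, moss, lime}.
    Root fir: left subtree has 0 nodes { }, right has 2 {moss, lime}.
      Root lime: left subtree has 1 node {moss}, right has 0 { }.

poppy pear fern moss lime fir fig plum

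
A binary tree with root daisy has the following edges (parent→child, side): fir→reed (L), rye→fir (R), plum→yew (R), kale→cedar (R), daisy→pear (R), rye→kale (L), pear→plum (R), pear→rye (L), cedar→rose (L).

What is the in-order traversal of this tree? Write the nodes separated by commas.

daisy, kale, rose, cedar, rye, reed, fir, pear, plum, yew

In-order visits the left subtree, then the node, then the right subtree.
At daisy: no left child.
Visit daisy.
At daisy: go right to pear.
  At pear: go left to rye.
    At rye: go left to kale.
      At kale: no left child.
      Visit kale.
      At kale: go right to cedar.
        At cedar: go left to rose.
          rose is a leaf — visit rose.
        Visit cedar.
        At cedar: no right child.
    Visit rye.
    At rye: go right to fir.
      At fir: go left to reed.
        reed is a leaf — visit reed.
      Visit fir.
      At fir: no right child.
  Visit pear.
  At pear: go right to plum.
    At plum: no left child.
    Visit plum.
    At plum: go right to yew.
      yew is a leaf — visit yew.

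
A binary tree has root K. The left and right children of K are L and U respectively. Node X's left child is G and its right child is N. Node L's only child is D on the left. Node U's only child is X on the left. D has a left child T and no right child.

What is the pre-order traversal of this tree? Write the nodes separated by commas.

K, L, D, T, U, X, G, N

Pre-order visits the node, then its left subtree, then its right subtree.
Visit K.
At K: go left to L.
  Visit L.
  At L: go left to D.
    Visit D.
    At D: go left to T.
      T is a leaf — visit T.
    At D: no right child.
  At L: no right child.
At K: go right to U.
  Visit U.
  At U: go left to X.
    Visit X.
    At X: go left to G.
      G is a leaf — visit G.
    At X: go right to N.
      N is a leaf — visit N.
  At U: no right child.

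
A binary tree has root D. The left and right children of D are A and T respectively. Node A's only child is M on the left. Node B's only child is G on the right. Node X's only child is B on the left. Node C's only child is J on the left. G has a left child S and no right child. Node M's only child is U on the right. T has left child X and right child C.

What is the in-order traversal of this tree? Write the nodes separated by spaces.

In-order visits the left subtree, then the node, then the right subtree.
At D: go left to A.
  At A: go left to M.
    At M: no left child.
    Visit M.
    At M: go right to U.
      U is a leaf — visit U.
  Visit A.
  At A: no right child.
Visit D.
At D: go right to T.
  At T: go left to X.
    At X: go left to B.
      At B: no left child.
      Visit B.
      At B: go right to G.
        At G: go left to S.
          S is a leaf — visit S.
        Visit G.
        At G: no right child.
    Visit X.
    At X: no right child.
  Visit T.
  At T: go right to C.
    At C: go left to J.
      J is a leaf — visit J.
    Visit C.
    At C: no right child.

M U A D B S G X T J C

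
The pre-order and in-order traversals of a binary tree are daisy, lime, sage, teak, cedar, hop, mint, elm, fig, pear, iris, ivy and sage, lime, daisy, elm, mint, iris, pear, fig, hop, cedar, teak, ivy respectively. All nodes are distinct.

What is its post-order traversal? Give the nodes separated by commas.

sage, lime, elm, iris, pear, fig, mint, hop, cedar, ivy, teak, daisy

The first element of pre-order is the root; it splits in-order into left and right subtrees.
Root daisy: left subtree has 2 nodes {sage, lime}, right has 9 {elm, mint, iris, pear, fig, hop, cedar, teak, ivy}.
  Root lime: left subtree has 1 node {sage}, right has 0 { }.
  Root teak: left subtree has 7 nodes {elm, mint, iris, pear, fig, hop, cedar}, right has 1 {ivy}.
    Root cedar: left subtree has 6 nodes {elm, mint, iris, pear, fig, hop}, right has 0 { }.
      Root hop: left subtree has 5 nodes {elm, mint, iris, pear, fig}, right has 0 { }.
        Root mint: left subtree has 1 node {elm}, right has 3 {iris, pear, fig}.
          Root fig: left subtree has 2 nodes {iris, pear}, right has 0 { }.
            Root pear: left subtree has 1 node {iris}, right has 0 { }.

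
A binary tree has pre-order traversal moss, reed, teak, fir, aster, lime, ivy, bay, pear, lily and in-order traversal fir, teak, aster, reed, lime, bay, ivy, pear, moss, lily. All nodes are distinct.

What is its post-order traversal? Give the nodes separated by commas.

fir, aster, teak, bay, pear, ivy, lime, reed, lily, moss

The first element of pre-order is the root; it splits in-order into left and right subtrees.
Root moss: left subtree has 8 nodes {fir, teak, aster, reed, lime, bay, ivy, pear}, right has 1 {lily}.
  Root reed: left subtree has 3 nodes {fir, teak, aster}, right has 4 {lime, bay, ivy, pear}.
    Root teak: left subtree has 1 node {fir}, right has 1 {aster}.
    Root lime: left subtree has 0 nodes { }, right has 3 {bay, ivy, pear}.
      Root ivy: left subtree has 1 node {bay}, right has 1 {pear}.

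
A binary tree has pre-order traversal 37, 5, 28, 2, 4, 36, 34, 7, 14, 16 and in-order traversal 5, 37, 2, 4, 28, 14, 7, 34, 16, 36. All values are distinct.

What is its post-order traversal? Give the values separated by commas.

The first element of pre-order is the root; it splits in-order into left and right subtrees.
Root 37: left subtree has 1 node {5}, right has 8 {2, 4, 28, 14, 7, 34, 16, 36}.
  Root 28: left subtree has 2 nodes {2, 4}, right has 5 {14, 7, 34, 16, 36}.
    Root 2: left subtree has 0 nodes { }, right has 1 {4}.
    Root 36: left subtree has 4 nodes {14, 7, 34, 16}, right has 0 { }.
      Root 34: left subtree has 2 nodes {14, 7}, right has 1 {16}.
        Root 7: left subtree has 1 node {14}, right has 0 { }.

5, 4, 2, 14, 7, 16, 34, 36, 28, 37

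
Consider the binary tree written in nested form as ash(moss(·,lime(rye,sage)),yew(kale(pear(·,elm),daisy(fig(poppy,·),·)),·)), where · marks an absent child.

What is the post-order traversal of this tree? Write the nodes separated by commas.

Post-order visits the left subtree, then the right subtree, then the node.
At ash: go left to moss.
  At moss: no left child.
  At moss: go right to lime.
    At lime: go left to rye.
      rye is a leaf — visit rye.
    At lime: go right to sage.
      sage is a leaf — visit sage.
    Visit lime.
  Visit moss.
At ash: go right to yew.
  At yew: go left to kale.
    At kale: go left to pear.
      At pear: no left child.
      At pear: go right to elm.
        elm is a leaf — visit elm.
      Visit pear.
    At kale: go right to daisy.
      At daisy: go left to fig.
        At fig: go left to poppy.
          poppy is a leaf — visit poppy.
        At fig: no right child.
        Visit fig.
      At daisy: no right child.
      Visit daisy.
    Visit kale.
  At yew: no right child.
  Visit yew.
Visit ash.

rye, sage, lime, moss, elm, pear, poppy, fig, daisy, kale, yew, ash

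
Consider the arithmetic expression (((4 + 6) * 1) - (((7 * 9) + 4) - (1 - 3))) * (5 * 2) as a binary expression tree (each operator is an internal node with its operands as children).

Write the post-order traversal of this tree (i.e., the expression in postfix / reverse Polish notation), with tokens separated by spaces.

Post-order on an expression tree gives postfix notation: for each operator, emit left operand, right operand, then the operator.

4 6 + 1 * 7 9 * 4 + 1 3 - - - 5 2 * *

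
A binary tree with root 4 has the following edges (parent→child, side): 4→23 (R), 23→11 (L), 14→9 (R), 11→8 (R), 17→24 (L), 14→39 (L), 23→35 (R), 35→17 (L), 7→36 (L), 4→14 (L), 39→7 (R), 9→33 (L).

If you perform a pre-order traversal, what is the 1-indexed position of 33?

7

Pre-order visits the node, then its left subtree, then its right subtree.
Visit 4.
At 4: go left to 14.
  Visit 14.
  At 14: go left to 39.
    Visit 39.
    At 39: no left child.
    At 39: go right to 7.
      Visit 7.
      At 7: go left to 36.
        36 is a leaf — visit 36.
      At 7: no right child.
  At 14: go right to 9.
    Visit 9.
    At 9: go left to 33.
      33 is a leaf — visit 33.
    At 9: no right child.
At 4: go right to 23.
  Visit 23.
  At 23: go left to 11.
    Visit 11.
    At 11: no left child.
    At 11: go right to 8.
      8 is a leaf — visit 8.
  At 23: go right to 35.
    Visit 35.
    At 35: go left to 17.
      Visit 17.
      At 17: go left to 24.
        24 is a leaf — visit 24.
      At 17: no right child.
    At 35: no right child.
Full pre-order sequence: 4, 14, 39, 7, 36, 9, 33, 23, 11, 8, 35, 17, 24.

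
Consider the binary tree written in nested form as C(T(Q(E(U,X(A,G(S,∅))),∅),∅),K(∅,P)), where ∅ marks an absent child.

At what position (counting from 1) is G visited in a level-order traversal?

Level-order visits nodes level by level from the root, left to right within each level.
Level 0: C
Level 1: T, K
Level 2: Q, P
Level 3: E
Level 4: U, X
Level 5: A, G
Level 6: S
Full level-order sequence: C, T, K, Q, P, E, U, X, A, G, S.

10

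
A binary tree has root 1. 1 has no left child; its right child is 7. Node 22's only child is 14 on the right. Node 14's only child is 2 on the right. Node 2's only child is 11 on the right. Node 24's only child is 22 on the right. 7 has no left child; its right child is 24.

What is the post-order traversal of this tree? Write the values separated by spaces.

Post-order visits the left subtree, then the right subtree, then the node.
At 1: no left child.
At 1: go right to 7.
  At 7: no left child.
  At 7: go right to 24.
    At 24: no left child.
    At 24: go right to 22.
      At 22: no left child.
      At 22: go right to 14.
        At 14: no left child.
        At 14: go right to 2.
          At 2: no left child.
          At 2: go right to 11.
            11 is a leaf — visit 11.
          Visit 2.
        Visit 14.
      Visit 22.
    Visit 24.
  Visit 7.
Visit 1.

11 2 14 22 24 7 1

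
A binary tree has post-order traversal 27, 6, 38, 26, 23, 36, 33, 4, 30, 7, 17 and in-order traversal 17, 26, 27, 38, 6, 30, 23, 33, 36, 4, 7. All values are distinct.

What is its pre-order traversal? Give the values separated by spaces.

17 7 30 26 38 27 6 4 33 23 36

The last element of post-order is the root; it splits in-order into left and right subtrees.
Root 17: left subtree has 0 nodes { }, right has 10 {26, 27, 38, 6, 30, 23, 33, 36, 4, 7}.
  Root 7: left subtree has 9 nodes {26, 27, 38, 6, 30, 23, 33, 36, 4}, right has 0 { }.
    Root 30: left subtree has 4 nodes {26, 27, 38, 6}, right has 4 {23, 33, 36, 4}.
      Root 26: left subtree has 0 nodes { }, right has 3 {27, 38, 6}.
        Root 38: left subtree has 1 node {27}, right has 1 {6}.
      Root 4: left subtree has 3 nodes {23, 33, 36}, right has 0 { }.
        Root 33: left subtree has 1 node {23}, right has 1 {36}.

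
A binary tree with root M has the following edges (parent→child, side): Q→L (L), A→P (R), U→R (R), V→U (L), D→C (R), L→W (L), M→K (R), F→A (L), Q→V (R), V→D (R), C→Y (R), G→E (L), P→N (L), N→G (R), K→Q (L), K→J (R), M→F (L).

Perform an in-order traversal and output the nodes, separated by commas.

A, N, E, G, P, F, M, W, L, Q, U, R, V, D, C, Y, K, J

In-order visits the left subtree, then the node, then the right subtree.
At M: go left to F.
  At F: go left to A.
    At A: no left child.
    Visit A.
    At A: go right to P.
      At P: go left to N.
        At N: no left child.
        Visit N.
        At N: go right to G.
          At G: go left to E.
            E is a leaf — visit E.
          Visit G.
          At G: no right child.
      Visit P.
      At P: no right child.
  Visit F.
  At F: no right child.
Visit M.
At M: go right to K.
  At K: go left to Q.
    At Q: go left to L.
      At L: go left to W.
        W is a leaf — visit W.
      Visit L.
      At L: no right child.
    Visit Q.
    At Q: go right to V.
      At V: go left to U.
        At U: no left child.
        Visit U.
        At U: go right to R.
          R is a leaf — visit R.
      Visit V.
      At V: go right to D.
        At D: no left child.
        Visit D.
        At D: go right to C.
          At C: no left child.
          Visit C.
          At C: go right to Y.
            Y is a leaf — visit Y.
  Visit K.
  At K: go right to J.
    J is a leaf — visit J.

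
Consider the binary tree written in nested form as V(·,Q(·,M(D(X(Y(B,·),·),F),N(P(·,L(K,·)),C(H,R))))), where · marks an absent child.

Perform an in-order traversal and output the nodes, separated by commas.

V, Q, B, Y, X, D, F, M, P, K, L, N, H, C, R

In-order visits the left subtree, then the node, then the right subtree.
At V: no left child.
Visit V.
At V: go right to Q.
  At Q: no left child.
  Visit Q.
  At Q: go right to M.
    At M: go left to D.
      At D: go left to X.
        At X: go left to Y.
          At Y: go left to B.
            B is a leaf — visit B.
          Visit Y.
          At Y: no right child.
        Visit X.
        At X: no right child.
      Visit D.
      At D: go right to F.
        F is a leaf — visit F.
    Visit M.
    At M: go right to N.
      At N: go left to P.
        At P: no left child.
        Visit P.
        At P: go right to L.
          At L: go left to K.
            K is a leaf — visit K.
          Visit L.
          At L: no right child.
      Visit N.
      At N: go right to C.
        At C: go left to H.
          H is a leaf — visit H.
        Visit C.
        At C: go right to R.
          R is a leaf — visit R.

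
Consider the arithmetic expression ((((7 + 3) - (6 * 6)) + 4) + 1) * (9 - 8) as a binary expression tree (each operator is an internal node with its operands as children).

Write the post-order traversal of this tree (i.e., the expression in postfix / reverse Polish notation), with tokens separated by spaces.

Post-order on an expression tree gives postfix notation: for each operator, emit left operand, right operand, then the operator.

7 3 + 6 6 * - 4 + 1 + 9 8 - *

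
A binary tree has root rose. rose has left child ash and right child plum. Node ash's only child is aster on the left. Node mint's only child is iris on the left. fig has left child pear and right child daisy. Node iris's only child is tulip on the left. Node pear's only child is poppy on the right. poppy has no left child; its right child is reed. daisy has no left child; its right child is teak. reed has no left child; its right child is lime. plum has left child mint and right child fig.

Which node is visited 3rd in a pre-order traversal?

Pre-order visits the node, then its left subtree, then its right subtree.
Visit rose.
At rose: go left to ash.
  Visit ash.
  At ash: go left to aster.
    aster is a leaf — visit aster.
  At ash: no right child.
At rose: go right to plum.
  Visit plum.
  At plum: go left to mint.
    Visit mint.
    At mint: go left to iris.
      Visit iris.
      At iris: go left to tulip.
        tulip is a leaf — visit tulip.
      At iris: no right child.
    At mint: no right child.
  At plum: go right to fig.
    Visit fig.
    At fig: go left to pear.
      Visit pear.
      At pear: no left child.
      At pear: go right to poppy.
        Visit poppy.
        At poppy: no left child.
        At poppy: go right to reed.
          Visit reed.
          At reed: no left child.
          At reed: go right to lime.
            lime is a leaf — visit lime.
    At fig: go right to daisy.
      Visit daisy.
      At daisy: no left child.
      At daisy: go right to teak.
        teak is a leaf — visit teak.
Full pre-order sequence: rose, ash, aster, plum, mint, iris, tulip, fig, pear, poppy, reed, lime, daisy, teak.

aster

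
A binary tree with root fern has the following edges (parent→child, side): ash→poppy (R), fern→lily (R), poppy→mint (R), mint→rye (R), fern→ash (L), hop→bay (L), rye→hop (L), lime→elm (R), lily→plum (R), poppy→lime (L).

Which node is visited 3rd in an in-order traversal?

In-order visits the left subtree, then the node, then the right subtree.
At fern: go left to ash.
  At ash: no left child.
  Visit ash.
  At ash: go right to poppy.
    At poppy: go left to lime.
      At lime: no left child.
      Visit lime.
      At lime: go right to elm.
        elm is a leaf — visit elm.
    Visit poppy.
    At poppy: go right to mint.
      At mint: no left child.
      Visit mint.
      At mint: go right to rye.
        At rye: go left to hop.
          At hop: go left to bay.
            bay is a leaf — visit bay.
          Visit hop.
          At hop: no right child.
        Visit rye.
        At rye: no right child.
Visit fern.
At fern: go right to lily.
  At lily: no left child.
  Visit lily.
  At lily: go right to plum.
    plum is a leaf — visit plum.
Full in-order sequence: ash, lime, elm, poppy, mint, bay, hop, rye, fern, lily, plum.

elm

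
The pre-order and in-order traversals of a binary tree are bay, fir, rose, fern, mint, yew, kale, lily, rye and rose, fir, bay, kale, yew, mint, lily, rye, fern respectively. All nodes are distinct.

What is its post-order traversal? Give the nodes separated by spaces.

rose fir kale yew rye lily mint fern bay

The first element of pre-order is the root; it splits in-order into left and right subtrees.
Root bay: left subtree has 2 nodes {rose, fir}, right has 6 {kale, yew, mint, lily, rye, fern}.
  Root fir: left subtree has 1 node {rose}, right has 0 { }.
  Root fern: left subtree has 5 nodes {kale, yew, mint, lily, rye}, right has 0 { }.
    Root mint: left subtree has 2 nodes {kale, yew}, right has 2 {lily, rye}.
      Root yew: left subtree has 1 node {kale}, right has 0 { }.
      Root lily: left subtree has 0 nodes { }, right has 1 {rye}.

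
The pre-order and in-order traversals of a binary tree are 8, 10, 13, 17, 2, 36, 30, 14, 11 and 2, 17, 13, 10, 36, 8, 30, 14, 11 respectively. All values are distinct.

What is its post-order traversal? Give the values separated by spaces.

2 17 13 36 10 11 14 30 8

The first element of pre-order is the root; it splits in-order into left and right subtrees.
Root 8: left subtree has 5 nodes {2, 17, 13, 10, 36}, right has 3 {30, 14, 11}.
  Root 10: left subtree has 3 nodes {2, 17, 13}, right has 1 {36}.
    Root 13: left subtree has 2 nodes {2, 17}, right has 0 { }.
      Root 17: left subtree has 1 node {2}, right has 0 { }.
  Root 30: left subtree has 0 nodes { }, right has 2 {14, 11}.
    Root 14: left subtree has 0 nodes { }, right has 1 {11}.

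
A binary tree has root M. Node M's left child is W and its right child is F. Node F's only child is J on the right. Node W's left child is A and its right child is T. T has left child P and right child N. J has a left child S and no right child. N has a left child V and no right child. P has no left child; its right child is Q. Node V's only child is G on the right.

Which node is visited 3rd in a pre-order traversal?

A

Pre-order visits the node, then its left subtree, then its right subtree.
Visit M.
At M: go left to W.
  Visit W.
  At W: go left to A.
    A is a leaf — visit A.
  At W: go right to T.
    Visit T.
    At T: go left to P.
      Visit P.
      At P: no left child.
      At P: go right to Q.
        Q is a leaf — visit Q.
    At T: go right to N.
      Visit N.
      At N: go left to V.
        Visit V.
        At V: no left child.
        At V: go right to G.
          G is a leaf — visit G.
      At N: no right child.
At M: go right to F.
  Visit F.
  At F: no left child.
  At F: go right to J.
    Visit J.
    At J: go left to S.
      S is a leaf — visit S.
    At J: no right child.
Full pre-order sequence: M, W, A, T, P, Q, N, V, G, F, J, S.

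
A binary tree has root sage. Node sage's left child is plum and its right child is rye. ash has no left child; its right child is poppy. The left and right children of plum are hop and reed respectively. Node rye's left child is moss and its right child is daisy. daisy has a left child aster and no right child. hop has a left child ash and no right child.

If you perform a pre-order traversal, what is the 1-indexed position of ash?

4

Pre-order visits the node, then its left subtree, then its right subtree.
Visit sage.
At sage: go left to plum.
  Visit plum.
  At plum: go left to hop.
    Visit hop.
    At hop: go left to ash.
      Visit ash.
      At ash: no left child.
      At ash: go right to poppy.
        poppy is a leaf — visit poppy.
    At hop: no right child.
  At plum: go right to reed.
    reed is a leaf — visit reed.
At sage: go right to rye.
  Visit rye.
  At rye: go left to moss.
    moss is a leaf — visit moss.
  At rye: go right to daisy.
    Visit daisy.
    At daisy: go left to aster.
      aster is a leaf — visit aster.
    At daisy: no right child.
Full pre-order sequence: sage, plum, hop, ash, poppy, reed, rye, moss, daisy, aster.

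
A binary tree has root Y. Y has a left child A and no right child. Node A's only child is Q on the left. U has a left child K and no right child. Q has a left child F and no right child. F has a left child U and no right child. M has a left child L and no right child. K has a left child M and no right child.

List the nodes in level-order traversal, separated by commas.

Level-order visits nodes level by level from the root, left to right within each level.
Level 0: Y
Level 1: A
Level 2: Q
Level 3: F
Level 4: U
Level 5: K
Level 6: M
Level 7: L

Y, A, Q, F, U, K, M, L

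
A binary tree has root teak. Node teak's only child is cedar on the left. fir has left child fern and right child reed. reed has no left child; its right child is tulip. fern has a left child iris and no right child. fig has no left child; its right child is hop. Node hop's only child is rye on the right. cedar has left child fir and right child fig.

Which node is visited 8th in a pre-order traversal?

Pre-order visits the node, then its left subtree, then its right subtree.
Visit teak.
At teak: go left to cedar.
  Visit cedar.
  At cedar: go left to fir.
    Visit fir.
    At fir: go left to fern.
      Visit fern.
      At fern: go left to iris.
        iris is a leaf — visit iris.
      At fern: no right child.
    At fir: go right to reed.
      Visit reed.
      At reed: no left child.
      At reed: go right to tulip.
        tulip is a leaf — visit tulip.
  At cedar: go right to fig.
    Visit fig.
    At fig: no left child.
    At fig: go right to hop.
      Visit hop.
      At hop: no left child.
      At hop: go right to rye.
        rye is a leaf — visit rye.
At teak: no right child.
Full pre-order sequence: teak, cedar, fir, fern, iris, reed, tulip, fig, hop, rye.

fig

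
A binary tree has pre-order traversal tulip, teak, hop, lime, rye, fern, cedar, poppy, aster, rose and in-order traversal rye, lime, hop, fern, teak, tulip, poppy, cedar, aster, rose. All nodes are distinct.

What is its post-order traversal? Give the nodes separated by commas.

The first element of pre-order is the root; it splits in-order into left and right subtrees.
Root tulip: left subtree has 5 nodes {rye, lime, hop, fern, teak}, right has 4 {poppy, cedar, aster, rose}.
  Root teak: left subtree has 4 nodes {rye, lime, hop, fern}, right has 0 { }.
    Root hop: left subtree has 2 nodes {rye, lime}, right has 1 {fern}.
      Root lime: left subtree has 1 node {rye}, right has 0 { }.
  Root cedar: left subtree has 1 node {poppy}, right has 2 {aster, rose}.
    Root aster: left subtree has 0 nodes { }, right has 1 {rose}.

rye, lime, fern, hop, teak, poppy, rose, aster, cedar, tulip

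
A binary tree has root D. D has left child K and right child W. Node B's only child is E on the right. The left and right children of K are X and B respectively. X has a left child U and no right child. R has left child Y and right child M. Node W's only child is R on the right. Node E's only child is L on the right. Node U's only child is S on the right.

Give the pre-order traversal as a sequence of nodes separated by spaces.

D K X U S B E L W R Y M

Pre-order visits the node, then its left subtree, then its right subtree.
Visit D.
At D: go left to K.
  Visit K.
  At K: go left to X.
    Visit X.
    At X: go left to U.
      Visit U.
      At U: no left child.
      At U: go right to S.
        S is a leaf — visit S.
    At X: no right child.
  At K: go right to B.
    Visit B.
    At B: no left child.
    At B: go right to E.
      Visit E.
      At E: no left child.
      At E: go right to L.
        L is a leaf — visit L.
At D: go right to W.
  Visit W.
  At W: no left child.
  At W: go right to R.
    Visit R.
    At R: go left to Y.
      Y is a leaf — visit Y.
    At R: go right to M.
      M is a leaf — visit M.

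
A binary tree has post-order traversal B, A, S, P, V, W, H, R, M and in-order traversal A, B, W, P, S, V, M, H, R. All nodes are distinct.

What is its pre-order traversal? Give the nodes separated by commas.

M, W, A, B, V, P, S, R, H

The last element of post-order is the root; it splits in-order into left and right subtrees.
Root M: left subtree has 6 nodes {A, B, W, P, S, V}, right has 2 {H, R}.
  Root W: left subtree has 2 nodes {A, B}, right has 3 {P, S, V}.
    Root A: left subtree has 0 nodes { }, right has 1 {B}.
    Root V: left subtree has 2 nodes {P, S}, right has 0 { }.
      Root P: left subtree has 0 nodes { }, right has 1 {S}.
  Root R: left subtree has 1 node {H}, right has 0 { }.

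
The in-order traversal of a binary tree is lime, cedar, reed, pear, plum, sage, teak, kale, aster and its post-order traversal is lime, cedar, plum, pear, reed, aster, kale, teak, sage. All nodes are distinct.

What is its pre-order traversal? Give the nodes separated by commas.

The last element of post-order is the root; it splits in-order into left and right subtrees.
Root sage: left subtree has 5 nodes {lime, cedar, reed, pear, plum}, right has 3 {teak, kale, aster}.
  Root reed: left subtree has 2 nodes {lime, cedar}, right has 2 {pear, plum}.
    Root cedar: left subtree has 1 node {lime}, right has 0 { }.
    Root pear: left subtree has 0 nodes { }, right has 1 {plum}.
  Root teak: left subtree has 0 nodes { }, right has 2 {kale, aster}.
    Root kale: left subtree has 0 nodes { }, right has 1 {aster}.

sage, reed, cedar, lime, pear, plum, teak, kale, aster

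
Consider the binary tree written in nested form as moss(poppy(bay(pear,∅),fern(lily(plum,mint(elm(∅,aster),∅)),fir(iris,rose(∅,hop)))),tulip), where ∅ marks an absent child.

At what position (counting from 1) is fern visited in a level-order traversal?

Level-order visits nodes level by level from the root, left to right within each level.
Level 0: moss
Level 1: poppy, tulip
Level 2: bay, fern
Level 3: pear, lily, fir
Level 4: plum, mint, iris, rose
Level 5: elm, hop
Level 6: aster
Full level-order sequence: moss, poppy, tulip, bay, fern, pear, lily, fir, plum, mint, iris, rose, elm, hop, aster.

5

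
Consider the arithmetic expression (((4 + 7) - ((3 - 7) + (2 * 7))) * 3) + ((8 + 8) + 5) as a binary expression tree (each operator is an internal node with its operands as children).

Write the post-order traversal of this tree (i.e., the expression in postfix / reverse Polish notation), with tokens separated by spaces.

4 7 + 3 7 - 2 7 * + - 3 * 8 8 + 5 + +

Post-order on an expression tree gives postfix notation: for each operator, emit left operand, right operand, then the operator.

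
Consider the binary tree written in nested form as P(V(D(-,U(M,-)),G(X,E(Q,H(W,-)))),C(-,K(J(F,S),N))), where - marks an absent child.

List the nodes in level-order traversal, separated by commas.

P, V, C, D, G, K, U, X, E, J, N, M, Q, H, F, S, W

Level-order visits nodes level by level from the root, left to right within each level.
Level 0: P
Level 1: V, C
Level 2: D, G, K
Level 3: U, X, E, J, N
Level 4: M, Q, H, F, S
Level 5: W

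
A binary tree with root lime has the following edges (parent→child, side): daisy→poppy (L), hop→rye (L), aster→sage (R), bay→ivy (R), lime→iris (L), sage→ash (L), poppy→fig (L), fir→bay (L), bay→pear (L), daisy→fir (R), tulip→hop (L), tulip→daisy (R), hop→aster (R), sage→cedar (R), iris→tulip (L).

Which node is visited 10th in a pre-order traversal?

Pre-order visits the node, then its left subtree, then its right subtree.
Visit lime.
At lime: go left to iris.
  Visit iris.
  At iris: go left to tulip.
    Visit tulip.
    At tulip: go left to hop.
      Visit hop.
      At hop: go left to rye.
        rye is a leaf — visit rye.
      At hop: go right to aster.
        Visit aster.
        At aster: no left child.
        At aster: go right to sage.
          Visit sage.
          At sage: go left to ash.
            ash is a leaf — visit ash.
          At sage: go right to cedar.
            cedar is a leaf — visit cedar.
    At tulip: go right to daisy.
      Visit daisy.
      At daisy: go left to poppy.
        Visit poppy.
        At poppy: go left to fig.
          fig is a leaf — visit fig.
        At poppy: no right child.
      At daisy: go right to fir.
        Visit fir.
        At fir: go left to bay.
          Visit bay.
          At bay: go left to pear.
            pear is a leaf — visit pear.
          At bay: go right to ivy.
            ivy is a leaf — visit ivy.
        At fir: no right child.
  At iris: no right child.
At lime: no right child.
Full pre-order sequence: lime, iris, tulip, hop, rye, aster, sage, ash, cedar, daisy, poppy, fig, fir, bay, pear, ivy.

daisy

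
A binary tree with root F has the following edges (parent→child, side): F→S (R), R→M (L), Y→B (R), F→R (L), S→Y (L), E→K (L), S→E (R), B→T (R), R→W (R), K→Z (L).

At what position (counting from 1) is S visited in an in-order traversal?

8

In-order visits the left subtree, then the node, then the right subtree.
At F: go left to R.
  At R: go left to M.
    M is a leaf — visit M.
  Visit R.
  At R: go right to W.
    W is a leaf — visit W.
Visit F.
At F: go right to S.
  At S: go left to Y.
    At Y: no left child.
    Visit Y.
    At Y: go right to B.
      At B: no left child.
      Visit B.
      At B: go right to T.
        T is a leaf — visit T.
  Visit S.
  At S: go right to E.
    At E: go left to K.
      At K: go left to Z.
        Z is a leaf — visit Z.
      Visit K.
      At K: no right child.
    Visit E.
    At E: no right child.
Full in-order sequence: M, R, W, F, Y, B, T, S, Z, K, E.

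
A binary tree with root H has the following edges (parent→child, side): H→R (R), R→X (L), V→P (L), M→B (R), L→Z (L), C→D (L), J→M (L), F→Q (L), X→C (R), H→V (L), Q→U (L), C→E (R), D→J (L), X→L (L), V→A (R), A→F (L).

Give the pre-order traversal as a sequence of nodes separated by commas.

Pre-order visits the node, then its left subtree, then its right subtree.
Visit H.
At H: go left to V.
  Visit V.
  At V: go left to P.
    P is a leaf — visit P.
  At V: go right to A.
    Visit A.
    At A: go left to F.
      Visit F.
      At F: go left to Q.
        Visit Q.
        At Q: go left to U.
          U is a leaf — visit U.
        At Q: no right child.
      At F: no right child.
    At A: no right child.
At H: go right to R.
  Visit R.
  At R: go left to X.
    Visit X.
    At X: go left to L.
      Visit L.
      At L: go left to Z.
        Z is a leaf — visit Z.
      At L: no right child.
    At X: go right to C.
      Visit C.
      At C: go left to D.
        Visit D.
        At D: go left to J.
          Visit J.
          At J: go left to M.
            Visit M.
            At M: no left child.
            At M: go right to B.
              B is a leaf — visit B.
          At J: no right child.
        At D: no right child.
      At C: go right to E.
        E is a leaf — visit E.
  At R: no right child.

H, V, P, A, F, Q, U, R, X, L, Z, C, D, J, M, B, E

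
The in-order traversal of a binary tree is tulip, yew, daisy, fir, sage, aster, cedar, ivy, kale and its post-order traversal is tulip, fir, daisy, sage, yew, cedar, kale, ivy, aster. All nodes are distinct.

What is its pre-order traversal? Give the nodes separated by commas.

aster, yew, tulip, sage, daisy, fir, ivy, cedar, kale

The last element of post-order is the root; it splits in-order into left and right subtrees.
Root aster: left subtree has 5 nodes {tulip, yew, daisy, fir, sage}, right has 3 {cedar, ivy, kale}.
  Root yew: left subtree has 1 node {tulip}, right has 3 {daisy, fir, sage}.
    Root sage: left subtree has 2 nodes {daisy, fir}, right has 0 { }.
      Root daisy: left subtree has 0 nodes { }, right has 1 {fir}.
  Root ivy: left subtree has 1 node {cedar}, right has 1 {kale}.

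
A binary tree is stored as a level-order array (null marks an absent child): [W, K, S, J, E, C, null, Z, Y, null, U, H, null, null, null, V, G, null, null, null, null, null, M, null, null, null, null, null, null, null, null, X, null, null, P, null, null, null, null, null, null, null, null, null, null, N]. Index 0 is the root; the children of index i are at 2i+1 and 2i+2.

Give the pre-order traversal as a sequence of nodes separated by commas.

W, K, J, Z, V, X, G, P, Y, E, U, M, N, S, C, H

Pre-order visits the node, then its left subtree, then its right subtree.
Visit W.
At W: go left to K.
  Visit K.
  At K: go left to J.
    Visit J.
    At J: go left to Z.
      Visit Z.
      At Z: go left to V.
        Visit V.
        At V: go left to X.
          X is a leaf — visit X.
        At V: no right child.
      At Z: go right to G.
        Visit G.
        At G: no left child.
        At G: go right to P.
          P is a leaf — visit P.
    At J: go right to Y.
      Y is a leaf — visit Y.
  At K: go right to E.
    Visit E.
    At E: no left child.
    At E: go right to U.
      Visit U.
      At U: no left child.
      At U: go right to M.
        Visit M.
        At M: go left to N.
          N is a leaf — visit N.
        At M: no right child.
At W: go right to S.
  Visit S.
  At S: go left to C.
    Visit C.
    At C: go left to H.
      H is a leaf — visit H.
    At C: no right child.
  At S: no right child.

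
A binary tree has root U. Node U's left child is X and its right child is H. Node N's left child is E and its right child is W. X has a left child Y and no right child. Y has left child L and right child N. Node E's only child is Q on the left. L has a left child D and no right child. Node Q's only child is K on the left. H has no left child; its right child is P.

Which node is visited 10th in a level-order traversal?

W

Level-order visits nodes level by level from the root, left to right within each level.
Level 0: U
Level 1: X, H
Level 2: Y, P
Level 3: L, N
Level 4: D, E, W
Level 5: Q
Level 6: K
Full level-order sequence: U, X, H, Y, P, L, N, D, E, W, Q, K.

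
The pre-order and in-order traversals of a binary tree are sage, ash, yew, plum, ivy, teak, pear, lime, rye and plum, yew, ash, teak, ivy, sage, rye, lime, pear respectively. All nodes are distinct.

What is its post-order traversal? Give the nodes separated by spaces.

The first element of pre-order is the root; it splits in-order into left and right subtrees.
Root sage: left subtree has 5 nodes {plum, yew, ash, teak, ivy}, right has 3 {rye, lime, pear}.
  Root ash: left subtree has 2 nodes {plum, yew}, right has 2 {teak, ivy}.
    Root yew: left subtree has 1 node {plum}, right has 0 { }.
    Root ivy: left subtree has 1 node {teak}, right has 0 { }.
  Root pear: left subtree has 2 nodes {rye, lime}, right has 0 { }.
    Root lime: left subtree has 1 node {rye}, right has 0 { }.

plum yew teak ivy ash rye lime pear sage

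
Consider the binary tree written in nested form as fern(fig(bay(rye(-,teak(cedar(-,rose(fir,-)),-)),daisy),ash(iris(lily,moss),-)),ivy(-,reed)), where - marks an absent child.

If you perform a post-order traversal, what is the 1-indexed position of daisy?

6

Post-order visits the left subtree, then the right subtree, then the node.
At fern: go left to fig.
  At fig: go left to bay.
    At bay: go left to rye.
      At rye: no left child.
      At rye: go right to teak.
        At teak: go left to cedar.
          At cedar: no left child.
          At cedar: go right to rose.
            At rose: go left to fir.
              fir is a leaf — visit fir.
            At rose: no right child.
            Visit rose.
          Visit cedar.
        At teak: no right child.
        Visit teak.
      Visit rye.
    At bay: go right to daisy.
      daisy is a leaf — visit daisy.
    Visit bay.
  At fig: go right to ash.
    At ash: go left to iris.
      At iris: go left to lily.
        lily is a leaf — visit lily.
      At iris: go right to moss.
        moss is a leaf — visit moss.
      Visit iris.
    At ash: no right child.
    Visit ash.
  Visit fig.
At fern: go right to ivy.
  At ivy: no left child.
  At ivy: go right to reed.
    reed is a leaf — visit reed.
  Visit ivy.
Visit fern.
Full post-order sequence: fir, rose, cedar, teak, rye, daisy, bay, lily, moss, iris, ash, fig, reed, ivy, fern.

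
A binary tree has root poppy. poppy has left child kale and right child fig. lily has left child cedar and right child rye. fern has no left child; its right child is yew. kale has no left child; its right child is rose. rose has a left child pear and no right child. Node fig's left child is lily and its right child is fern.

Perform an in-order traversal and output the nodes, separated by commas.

kale, pear, rose, poppy, cedar, lily, rye, fig, fern, yew

In-order visits the left subtree, then the node, then the right subtree.
At poppy: go left to kale.
  At kale: no left child.
  Visit kale.
  At kale: go right to rose.
    At rose: go left to pear.
      pear is a leaf — visit pear.
    Visit rose.
    At rose: no right child.
Visit poppy.
At poppy: go right to fig.
  At fig: go left to lily.
    At lily: go left to cedar.
      cedar is a leaf — visit cedar.
    Visit lily.
    At lily: go right to rye.
      rye is a leaf — visit rye.
  Visit fig.
  At fig: go right to fern.
    At fern: no left child.
    Visit fern.
    At fern: go right to yew.
      yew is a leaf — visit yew.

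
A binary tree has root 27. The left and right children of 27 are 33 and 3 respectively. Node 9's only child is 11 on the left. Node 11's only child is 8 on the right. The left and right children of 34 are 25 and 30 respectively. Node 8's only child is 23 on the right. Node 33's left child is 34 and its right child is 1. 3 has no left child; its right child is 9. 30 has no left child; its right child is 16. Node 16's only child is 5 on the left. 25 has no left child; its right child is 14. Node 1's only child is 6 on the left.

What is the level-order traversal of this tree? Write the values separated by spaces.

27 33 3 34 1 9 25 30 6 11 14 16 8 5 23

Level-order visits nodes level by level from the root, left to right within each level.
Level 0: 27
Level 1: 33, 3
Level 2: 34, 1, 9
Level 3: 25, 30, 6, 11
Level 4: 14, 16, 8
Level 5: 5, 23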